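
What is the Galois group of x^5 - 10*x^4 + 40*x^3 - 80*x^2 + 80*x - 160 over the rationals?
The polynomial f is an irreducible quintic over Q, so G = Gal(f/Q) is a transitive subgroup of S_5: one of C_5 (5T1, order 5), D_5 (5T2, order 10), F_20 (5T3, order 20), A_5 (5T4, order 60) or S_5 (5T5, order 120). The discriminant of f is 838860800000, which is not a perfect square, so G is not contained in A_5. The transitive groups of degree 5 not contained in A_5 are: F_20 (5T3, order 20), S_5 (5T5, order 120). By Dedekind's theorem, for a prime p not dividing disc(f) the degrees of the irreducible factors of f mod p form the cycle type of an element of G. Factoring f modulo the 18 such primes p <= 71 (skipping 2, 5, which divide the discriminant), each new pattern first appears at: mod 3: f = (x + 2)(x^4 + x^2 + 2x + 1), pattern 4+1; mod 11: f = (x^5 + x^4 + 7x^3 + 8x^2 + 3x + 5), pattern 5; mod 19: f = (x + 4)(x^2 + x + 11)(x^2 + 4x + 5), pattern 2+2+1. No other pattern occurs in this range, so the set of observed cycle types is {4+1, 5, 2+2+1}. The candidates containing elements of all these cycle types are F_20 (5T3) of order 20, S_5 (5T5) of order 120; the others are excluded. The observed types are precisely the cycle types that occur in F_20 (5T3) (apart from the identity). Each of the other remaining candidates has further cycle types, and by the Chebotarev density theorem the matching factorization patterns would occur for a proportion of primes equal to their share of the group: S_5 (5T5) additionally contains elements of type 3+2, 3+1+1, 2+1+1+1 (50 of its 120 elements, about 42% of primes). None of the 18 primes tested shows any such pattern (for each of these groups the chance of that is below 10^-4), which rules them out. Hence G = F_20 (5T3), of order 20.

F_20 (also written F20)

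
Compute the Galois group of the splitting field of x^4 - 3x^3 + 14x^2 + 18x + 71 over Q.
The polynomial is an irreducible quartic over Q and its discriminant is 221445125, which is not a perfect square, so the Galois group is not contained in A_4. The resolvent cubic y^3 - 14*y^2 - 338*y + 3013 has exactly one rational root, so the Galois group is C_4 or D_4. The quartic becomes reducible over Q(sqrt(disc)), so the group is C_4.

C_4, the cyclic group of order 4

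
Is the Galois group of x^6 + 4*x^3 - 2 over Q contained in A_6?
The polynomial is irreducible of degree 6 over Q. Its discriminant is 40310784, which is not a perfect square. A Galois group lies in the alternating group exactly when the discriminant is a square in Q, so the Galois group (S_3 x S_3) is not contained in A_6.

No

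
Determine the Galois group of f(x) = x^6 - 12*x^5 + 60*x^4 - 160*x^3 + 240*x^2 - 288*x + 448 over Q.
The polynomial f is an irreducible sextic over Q, so G = Gal(f/Q) is one of the 16 transitive subgroups 6T1, ..., 6T16 of S_6. The discriminant of f is -9727331052552192, which is not a perfect square, so G is not contained in A_6. The transitive groups of degree 6 not contained in A_6 are: C_6 (6T1, order 6), S_3 (6T2, order 6), D_6 (6T3, order 12), C_3 x S_3 (6T5, order 18), A_4 x C_2 (6T6, order 24), S_4 (6T8, order 24), S_3 x S_3 (6T9, order 36), S_4 x C_2 (6T11, order 48), (S_3 x S_3) : C_2 (6T13, order 72), PGL(2,5) (6T14, order 120), S_6 (6T16, order 720). By Dedekind's theorem, for a prime p not dividing disc(f) the degrees of the irreducible factors of f mod p form the cycle type of an element of G. Factoring f modulo the 27 such primes p <= 127 (skipping 2, 3, 17, 43, which divide the discriminant), each new pattern first appears at: mod 5: f = (x^6 + 3x^5 + 2x + 3), pattern 6; mod 7: f = (x)(x^2 + 4x + 5)(x^3 + 5x^2 + 4), pattern 3+2+1; mod 11: f = (x^2 + 3x + 9)(x^4 + 7x^3 + 8x^2 + 6x + 7), pattern 4+2; mod 13: f = (x + 1)(x + 4)(x^2 + 2x + 3)(x^2 + 7x + 7), pattern 2+2+1+1; mod 61: f = (x + 17)(x + 39)(x + 51)(x + 55)(x^2 + 9x + 56), pattern 2+1+1+1+1; mod 97: f = (x + 71)(x + 75)(x + 94)(x^3 + 39x^2 + 72x + 2), pattern 3+1+1+1; mod 113: f = (x^2 + 19x + 39)(x^2 + 94x + 96)(x^2 + 101x + 60), pattern 2+2+2; mod 127: f = (x^3 + 43x^2 + 15x + 85)(x^3 + 72x^2 + 124x + 74), pattern 3+3. No other pattern occurs in this range, so the set of observed cycle types is {6, 3+2+1, 4+2, 2+2+1+1, 2+1+1+1+1, 3+1+1+1, 2+2+2, 3+3}. The candidates containing elements of all these cycle types are (S_3 x S_3) : C_2 (6T13) of order 72, S_6 (6T16) of order 720; the others are excluded. The observed types are precisely the cycle types that occur in (S_3 x S_3) : C_2 (6T13) (apart from the identity). Each of the other remaining candidates has further cycle types, and by the Chebotarev density theorem the matching factorization patterns would occur for a proportion of primes equal to their share of the group: S_6 (6T16) additionally contains elements of type 5+1, 4+1+1 (234 of its 720 elements, about 32% of primes). None of the 27 primes tested shows any such pattern (for each of these groups the chance of that is below 10^-4), which rules them out. Hence G = (S_3 x S_3) : C_2 (6T13), of order 72.

(S_3 x S_3) : C_2 (also written G72)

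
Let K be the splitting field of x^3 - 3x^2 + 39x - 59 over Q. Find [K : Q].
The degree of the splitting field over Q equals the order of the Galois group, so first determine the group. The polynomial is an irreducible cubic over Q and its discriminant is -199692, which is not a perfect square. For an irreducible cubic, a non-square discriminant gives Galois group S_3. The Galois group S_3 (3T2) has order 6, so the splitting field has degree 6 over Q.

6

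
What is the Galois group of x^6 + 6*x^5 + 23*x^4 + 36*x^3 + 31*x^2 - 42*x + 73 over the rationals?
(S_3 x S_3) : C_2 (order 72)

The polynomial f is an irreducible sextic over Q, so G = Gal(f/Q) is one of the 16 transitive subgroups 6T1, ..., 6T16 of S_6. The discriminant of f is -201485505789952, which is not a perfect square, so G is not contained in A_6. The transitive groups of degree 6 not contained in A_6 are: C_6 (6T1, order 6), S_3 (6T2, order 6), D_6 (6T3, order 12), C_3 x S_3 (6T5, order 18), A_4 x C_2 (6T6, order 24), S_4 (6T8, order 24), S_3 x S_3 (6T9, order 36), S_4 x C_2 (6T11, order 48), (S_3 x S_3) : C_2 (6T13, order 72), PGL(2,5) (6T14, order 120), S_6 (6T16, order 720). By Dedekind's theorem, for a prime p not dividing disc(f) the degrees of the irreducible factors of f mod p form the cycle type of an element of G. Factoring f modulo the 29 such primes p <= 113 (skipping 2, which divides the discriminant), each new pattern first appears at: mod 3: f = (x^6 + 2x^4 + x^2 + 1), pattern 6; mod 5: f = (x + 3)(x^2 + 2)(x^3 + 3x^2 + 2x + 3), pattern 3+2+1; mod 7: f = (x^2 + 4x + 6)(x^4 + 2x^3 + 2x^2 + 2x + 4), pattern 4+2; mod 17: f = (x^3 + 3x^2 + 7x + 12)(x^3 + 3x^2 + 7x + 16), pattern 3+3; mod 19: f = (x^2 + x + 9)(x^2 + 8x + 17)(x^2 + 16x + 16), pattern 2+2+2; mod 37: f = (x + 7)(x + 33)(x^2 + 7x + 35)(x^2 + 33x + 35), pattern 2+2+1+1; mod 41: f = (x + 8)(x + 38)(x + 39)(x^3 + 3x^2 + 7x + 28), pattern 3+1+1+1; mod 113: f = (x + 68)(x + 69)(x + 72)(x + 92)(x^2 + 44x + 3), pattern 2+1+1+1+1. No other pattern occurs in this range, so the set of observed cycle types is {6, 3+2+1, 4+2, 3+3, 2+2+2, 2+2+1+1, 3+1+1+1, 2+1+1+1+1}. The candidates containing elements of all these cycle types are (S_3 x S_3) : C_2 (6T13) of order 72, S_6 (6T16) of order 720; the others are excluded. The observed types are precisely the cycle types that occur in (S_3 x S_3) : C_2 (6T13) (apart from the identity). Each of the other remaining candidates has further cycle types, and by the Chebotarev density theorem the matching factorization patterns would occur for a proportion of primes equal to their share of the group: S_6 (6T16) additionally contains elements of type 5+1, 4+1+1 (234 of its 720 elements, about 32% of primes). None of the 29 primes tested shows any such pattern (for each of these groups the chance of that is below 10^-4), which rules them out. Hence G = (S_3 x S_3) : C_2 (6T13), of order 72.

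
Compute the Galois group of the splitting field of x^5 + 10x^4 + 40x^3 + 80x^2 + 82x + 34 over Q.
5T5: S_5

The polynomial f is an irreducible quintic over Q, so G = Gal(f/Q) is a transitive subgroup of S_5: one of C_5 (5T1, order 5), D_5 (5T2, order 10), F_20 (5T3, order 20), A_5 (5T4, order 60) or S_5 (5T5, order 120). The discriminant of f is 58192, which is not a perfect square, so G is not contained in A_5. The transitive groups of degree 5 not contained in A_5 are: F_20 (5T3, order 20), S_5 (5T5, order 120). By Dedekind's theorem, for a prime p not dividing disc(f) the degrees of the irreducible factors of f mod p form the cycle type of an element of G. Factoring f modulo the 5 such primes p <= 13 (skipping 2, which divides the discriminant), each new pattern first appears at: mod 3: f = (x^5 + x^4 + x^3 + 2x^2 + x + 1), pattern 5; mod 5: f = (x + 3)(x^4 + 2x^3 + 4x^2 + 3x + 3), pattern 4+1; mod 13: f = (x + 10)(x + 12)(x^3 + x^2 + 2x + 7), pattern 3+1+1. No other pattern occurs in this range, so the set of observed cycle types is {5, 4+1, 3+1+1}. Among the candidates above, the only group containing elements of all these cycle types is S_5 (5T5) — F_20 (5T3) lacks at least one of them. Hence G = S_5 (5T5), of order 120.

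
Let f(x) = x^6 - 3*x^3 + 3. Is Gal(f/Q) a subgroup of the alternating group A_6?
The polynomial is irreducible of degree 6 over Q. Its discriminant is -177147, which is not a perfect square. A Galois group lies in the alternating group exactly when the discriminant is a square in Q, so the Galois group (C_3 x S_3) is not contained in A_6.

No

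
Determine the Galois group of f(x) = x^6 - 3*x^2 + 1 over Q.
6T6: A_4 x C_2

The polynomial f is an irreducible sextic over Q, so G = Gal(f/Q) is one of the 16 transitive subgroups 6T1, ..., 6T16 of S_6. The discriminant of f is -419904, which is not a perfect square, so G is not contained in A_6. The transitive groups of degree 6 not contained in A_6 are: C_6 (6T1, order 6), S_3 (6T2, order 6), D_6 (6T3, order 12), C_3 x S_3 (6T5, order 18), A_4 x C_2 (6T6, order 24), S_4 (6T8, order 24), S_3 x S_3 (6T9, order 36), S_4 x C_2 (6T11, order 48), (S_3 x S_3) : C_2 (6T13, order 72), PGL(2,5) (6T14, order 120), S_6 (6T16, order 720). By Dedekind's theorem, for a prime p not dividing disc(f) the degrees of the irreducible factors of f mod p form the cycle type of an element of G. Factoring f modulo the 33 such primes p <= 149 (skipping 2, 3, which divide the discriminant), each new pattern first appears at: mod 5: f = (x^3 + 2x^2 + 2x + 3)(x^3 + 3x^2 + 2x + 2), pattern 3+3; mod 7: f = (x^6 + 4x^2 + 1), pattern 6; mod 17: f = (x + 8)(x + 9)(x^2 + 3)(x^2 + 10), pattern 2+2+1+1; mod 19: f = (x + 3)(x + 8)(x + 11)(x + 16)(x^2 + 16), pattern 2+1+1+1+1; mod 71: f = (x^2 + 16)(x^2 + 25)(x^2 + 30), pattern 2+2+2. No other pattern occurs in this range, so the set of observed cycle types is {3+3, 6, 2+2+1+1, 2+1+1+1+1, 2+2+2}. The candidates containing elements of all these cycle types are A_4 x C_2 (6T6) of order 24, S_4 x C_2 (6T11) of order 48, (S_3 x S_3) : C_2 (6T13) of order 72, S_6 (6T16) of order 720; the others are excluded. The observed types are precisely the cycle types that occur in A_4 x C_2 (6T6) (apart from the identity). Each of the other remaining candidates has further cycle types, and by the Chebotarev density theorem the matching factorization patterns would occur for a proportion of primes equal to their share of the group: S_4 x C_2 (6T11) additionally contains elements of type 4+2, 4+1+1 (12 of its 48 elements, about 25% of primes); (S_3 x S_3) : C_2 (6T13) additionally contains elements of type 4+2, 3+2+1, 3+1+1+1 (34 of its 72 elements, about 47% of primes); S_6 (6T16) additionally contains elements of type 5+1, 4+2, 4+1+1, 3+2+1, 3+1+1+1 (484 of its 720 elements, about 67% of primes). None of the 33 primes tested shows any such pattern (for each of these groups the chance of that is below 10^-4), which rules them out. Hence G = A_4 x C_2 (6T6), of order 24.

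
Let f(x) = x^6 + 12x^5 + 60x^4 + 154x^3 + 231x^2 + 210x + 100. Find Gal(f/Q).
The polynomial f is an irreducible sextic over Q, so G = Gal(f/Q) is one of the 16 transitive subgroups 6T1, ..., 6T16 of S_6. The discriminant of f is -1160950579200, which is not a perfect square, so G is not contained in A_6. The transitive groups of degree 6 not contained in A_6 are: C_6 (6T1, order 6), S_3 (6T2, order 6), D_6 (6T3, order 12), C_3 x S_3 (6T5, order 18), A_4 x C_2 (6T6, order 24), S_4 (6T8, order 24), S_3 x S_3 (6T9, order 36), S_4 x C_2 (6T11, order 48), (S_3 x S_3) : C_2 (6T13, order 72), PGL(2,5) (6T14, order 120), S_6 (6T16, order 720). By Dedekind's theorem, for a prime p not dividing disc(f) the degrees of the irreducible factors of f mod p form the cycle type of an element of G. Factoring f modulo the 23 such primes p <= 101 (skipping 2, 3, 5, which divide the discriminant), each new pattern first appears at: mod 7: f = (x^3 + 6x^2 + 4x + 1)(x^3 + 6x^2 + 6x + 2), pattern 3+3; mod 11: f = (x^2 + 6x + 2)(x^2 + 8x + 3)(x^2 + 9x + 2), pattern 2+2+2; mod 61: f = (x + 8)(x + 14)(x + 16)(x + 20)(x + 37)(x + 39), pattern 1+1+1+1+1+1. No other pattern occurs in this range, so the set of observed cycle types is {3+3, 2+2+2, 1+1+1+1+1+1}. The candidates containing elements of all these cycle types are C_6 (6T1) of order 6, S_3 (6T2) of order 6, D_6 (6T3) of order 12, C_3 x S_3 (6T5) of order 18, A_4 x C_2 (6T6) of order 24, S_4 (6T8) of order 24, S_3 x S_3 (6T9) of order 36, S_4 x C_2 (6T11) of order 48, (S_3 x S_3) : C_2 (6T13) of order 72, PGL(2,5) (6T14) of order 120, S_6 (6T16) of order 720; the others are excluded. The observed types are precisely the cycle types that occur in S_3 (6T2). Each of the other remaining candidates has further cycle types, and by the Chebotarev density theorem the matching factorization patterns would occur for a proportion of primes equal to their share of the group: C_6 (6T1) additionally contains elements of type 6 (2 of its 6 elements, about 33% of primes); D_6 (6T3) additionally contains elements of type 6, 2+2+1+1 (5 of its 12 elements, about 42% of primes); C_3 x S_3 (6T5) additionally contains elements of type 6, 3+1+1+1 (10 of its 18 elements, about 56% of primes); A_4 x C_2 (6T6) additionally contains elements of type 6, 2+2+1+1, 2+1+1+1+1 (14 of its 24 elements, about 58% of primes); S_4 (6T8) additionally contains elements of type 4+1+1, 2+2+1+1 (9 of its 24 elements, about 38% of primes); S_3 x S_3 (6T9) additionally contains elements of type 6, 3+1+1+1, 2+2+1+1 (25 of its 36 elements, about 69% of primes); S_4 x C_2 (6T11) additionally contains elements of type 6, 4+2, 4+1+1, 2+2+1+1, 2+1+1+1+1 (32 of its 48 elements, about 67% of primes); (S_3 x S_3) : C_2 (6T13) additionally contains elements of type 6, 4+2, 3+2+1, 3+1+1+1, 2+2+1+1, 2+1+1+1+1 (61 of its 72 elements, about 85% of primes); PGL(2,5) (6T14) additionally contains elements of type 6, 5+1, 4+1+1, 2+2+1+1 (89 of its 120 elements, about 74% of primes); S_6 (6T16) additionally contains elements of type 6, 5+1, 4+2, 4+1+1, 3+2+1, 3+1+1+1, 2+2+1+1, 2+1+1+1+1 (664 of its 720 elements, about 92% of primes). None of the 23 primes tested shows any such pattern (for each of these groups the chance of that is below 10^-4), which rules them out. Hence G = S_3 (6T2), of order 6.

S_3 (also written S3)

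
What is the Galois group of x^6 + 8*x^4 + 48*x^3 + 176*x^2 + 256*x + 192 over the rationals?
S_4 x C_2 (also written S4xC2)

The polynomial f is an irreducible sextic over Q, so G = Gal(f/Q) is one of the 16 transitive subgroups 6T1, ..., 6T16 of S_6. The discriminant of f is -7990769474338816, which is not a perfect square, so G is not contained in A_6. The transitive groups of degree 6 not contained in A_6 are: C_6 (6T1, order 6), S_3 (6T2, order 6), D_6 (6T3, order 12), C_3 x S_3 (6T5, order 18), A_4 x C_2 (6T6, order 24), S_4 (6T8, order 24), S_3 x S_3 (6T9, order 36), S_4 x C_2 (6T11, order 48), (S_3 x S_3) : C_2 (6T13, order 72), PGL(2,5) (6T14, order 120), S_6 (6T16, order 720). By Dedekind's theorem, for a prime p not dividing disc(f) the degrees of the irreducible factors of f mod p form the cycle type of an element of G. Factoring f modulo the 17 such primes p <= 71 (skipping 2, 11, 31, which divide the discriminant), each new pattern first appears at: mod 3: f = (x)(x + 2)(x^4 + x^3 + 2), pattern 4+1+1; mod 5: f = (x^3 + x^2 + 4x + 3)(x^3 + 4x^2 + 4), pattern 3+3; mod 7: f = (x^6 + x^4 + 6x^3 + x^2 + 4x + 3), pattern 6; mod 13: f = (x^2 + 11x + 12)(x^4 + 2x^3 + 11x + 3), pattern 4+2; mod 37: f = (x + 14)(x + 34)(x^2 + 31x + 31)(x^2 + 32x + 36), pattern 2+2+1+1; mod 47: f = (x + 7)(x + 8)(x + 34)(x + 44)(x^2 + x + 13), pattern 2+1+1+1+1; mod 67: f = (x^2 + 15x + 21)(x^2 + 16x + 13)(x^2 + 36x + 25), pattern 2+2+2. No other pattern occurs in this range, so the set of observed cycle types is {4+1+1, 3+3, 6, 4+2, 2+2+1+1, 2+1+1+1+1, 2+2+2}. The candidates containing elements of all these cycle types are S_4 x C_2 (6T11) of order 48, S_6 (6T16) of order 720; the others are excluded. The observed types are precisely the cycle types that occur in S_4 x C_2 (6T11) (apart from the identity). Each of the other remaining candidates has further cycle types, and by the Chebotarev density theorem the matching factorization patterns would occur for a proportion of primes equal to their share of the group: S_6 (6T16) additionally contains elements of type 5+1, 3+2+1, 3+1+1+1 (304 of its 720 elements, about 42% of primes). None of the 17 primes tested shows any such pattern (for each of these groups the chance of that is below 10^-4), which rules them out. Hence G = S_4 x C_2 (6T11), of order 48.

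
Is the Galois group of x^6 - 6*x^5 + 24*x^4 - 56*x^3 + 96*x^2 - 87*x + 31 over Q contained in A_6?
No

The polynomial is irreducible of degree 6 over Q. Its discriminant is -68755887963, which is not a perfect square. A Galois group lies in the alternating group exactly when the discriminant is a square in Q, so the Galois group (C_3 x S_3) is not contained in A_6.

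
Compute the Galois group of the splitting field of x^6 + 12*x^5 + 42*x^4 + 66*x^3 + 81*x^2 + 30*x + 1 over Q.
A_4 x C_2 (order 24)

The polynomial f is an irreducible sextic over Q, so G = Gal(f/Q) is one of the 16 transitive subgroups 6T1, ..., 6T16 of S_6. The discriminant of f is -30366624190464, which is not a perfect square, so G is not contained in A_6. The transitive groups of degree 6 not contained in A_6 are: C_6 (6T1, order 6), S_3 (6T2, order 6), D_6 (6T3, order 12), C_3 x S_3 (6T5, order 18), A_4 x C_2 (6T6, order 24), S_4 (6T8, order 24), S_3 x S_3 (6T9, order 36), S_4 x C_2 (6T11, order 48), (S_3 x S_3) : C_2 (6T13, order 72), PGL(2,5) (6T14, order 120), S_6 (6T16, order 720). By Dedekind's theorem, for a prime p not dividing disc(f) the degrees of the irreducible factors of f mod p form the cycle type of an element of G. Factoring f modulo the 33 such primes p <= 149 (skipping 2, 3, which divide the discriminant), each new pattern first appears at: mod 5: f = (x^3 + 3x^2 + 4x + 1)(x^3 + 4x^2 + x + 1), pattern 3+3; mod 7: f = (x^6 + 5x^5 + 3x^3 + 4x^2 + 2x + 1), pattern 6; mod 17: f = (x + 1)(x + 9)(x^2 + 7x + 15)(x^2 + 12x + 16), pattern 2+2+1+1; mod 19: f = (x + 6)(x + 7)(x + 11)(x + 17)(x^2 + 9x + 11), pattern 2+1+1+1+1; mod 71: f = (x^2 + 36x + 43)(x^2 + 54x + 57)(x^2 + 64x + 48), pattern 2+2+2. No other pattern occurs in this range, so the set of observed cycle types is {3+3, 6, 2+2+1+1, 2+1+1+1+1, 2+2+2}. The candidates containing elements of all these cycle types are A_4 x C_2 (6T6) of order 24, S_4 x C_2 (6T11) of order 48, (S_3 x S_3) : C_2 (6T13) of order 72, S_6 (6T16) of order 720; the others are excluded. The observed types are precisely the cycle types that occur in A_4 x C_2 (6T6) (apart from the identity). Each of the other remaining candidates has further cycle types, and by the Chebotarev density theorem the matching factorization patterns would occur for a proportion of primes equal to their share of the group: S_4 x C_2 (6T11) additionally contains elements of type 4+2, 4+1+1 (12 of its 48 elements, about 25% of primes); (S_3 x S_3) : C_2 (6T13) additionally contains elements of type 4+2, 3+2+1, 3+1+1+1 (34 of its 72 elements, about 47% of primes); S_6 (6T16) additionally contains elements of type 5+1, 4+2, 4+1+1, 3+2+1, 3+1+1+1 (484 of its 720 elements, about 67% of primes). None of the 33 primes tested shows any such pattern (for each of these groups the chance of that is below 10^-4), which rules them out. Hence G = A_4 x C_2 (6T6), of order 24.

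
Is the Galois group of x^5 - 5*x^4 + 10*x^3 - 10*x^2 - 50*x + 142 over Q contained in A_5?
Yes

The polynomial is irreducible of degree 5 over Q. Its discriminant is 58564000000 = 242000^2, a perfect square. A Galois group lies in the alternating group exactly when the discriminant is a square in Q, so the Galois group (A_5) is contained in A_5.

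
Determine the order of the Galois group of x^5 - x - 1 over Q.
120

The degree of the splitting field over Q equals the order of the Galois group, so first determine the group. The polynomial f is an irreducible quintic over Q, so G = Gal(f/Q) is a transitive subgroup of S_5: one of C_5 (5T1, order 5), D_5 (5T2, order 10), F_20 (5T3, order 20), A_5 (5T4, order 60) or S_5 (5T5, order 120). The discriminant of f is 2869, which is not a perfect square, so G is not contained in A_5. The transitive groups of degree 5 not contained in A_5 are: F_20 (5T3, order 20), S_5 (5T5, order 120). By Dedekind's theorem, for a prime p not dividing disc(f) the degrees of the irreducible factors of f mod p form the cycle type of an element of G. Factoring f modulo the first such prime p = 2, each new pattern first appears at: mod 2: f = (x^2 + x + 1)(x^3 + x^2 + 1), pattern 3+2. No other pattern occurs in this range, so the set of observed cycle types is {3+2}. Among the candidates above, the only group containing elements of all these cycle types is S_5 (5T5) — F_20 (5T3) lacks at least one of them. Hence G = S_5 (5T5), of order 120. The Galois group S_5 (5T5) has order 120, so the splitting field has degree 120 over Q.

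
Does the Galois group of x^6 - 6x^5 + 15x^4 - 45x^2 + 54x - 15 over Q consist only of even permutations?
The polynomial is irreducible of degree 6 over Q. Its discriminant is 660451885056, which is not a perfect square. A Galois group lies in the alternating group exactly when the discriminant is a square in Q, so the Galois group (S_3 x S_3) is not contained in A_6.

No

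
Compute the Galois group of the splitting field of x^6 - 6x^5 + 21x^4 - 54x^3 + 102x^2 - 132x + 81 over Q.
6T14: PGL(2,5)

The polynomial f is an irreducible sextic over Q, so G = Gal(f/Q) is one of the 16 transitive subgroups 6T1, ..., 6T16 of S_6. The discriminant of f is -1024192512, which is not a perfect square, so G is not contained in A_6. The transitive groups of degree 6 not contained in A_6 are: C_6 (6T1, order 6), S_3 (6T2, order 6), D_6 (6T3, order 12), C_3 x S_3 (6T5, order 18), A_4 x C_2 (6T6, order 24), S_4 (6T8, order 24), S_3 x S_3 (6T9, order 36), S_4 x C_2 (6T11, order 48), (S_3 x S_3) : C_2 (6T13, order 72), PGL(2,5) (6T14, order 120), S_6 (6T16, order 720). By Dedekind's theorem, for a prime p not dividing disc(f) the degrees of the irreducible factors of f mod p form the cycle type of an element of G. Factoring f modulo the 21 such primes p <= 89 (skipping 2, 3, 7, which divide the discriminant), each new pattern first appears at: mod 5: f = (x^6 + 4x^5 + x^4 + x^3 + 2x^2 + 3x + 1), pattern 6; mod 11: f = (x + 5)(x^5 + 10x^3 + 6x^2 + 6x + 3), pattern 5+1; mod 13: f = (x + 10)(x + 12)(x^4 + 11x^3 + 10x^2 + 5x + 1), pattern 4+1+1; mod 23: f = (x + 12)(x + 18)(x^2 + 12x + 8)(x^2 + 21x + 4), pattern 2+2+1+1; mod 43: f = (x^3 + 16x^2 + 4x + 2)(x^3 + 21x^2 + 25x + 19), pattern 3+3; mod 61: f = (x^2 + x + 16)(x^2 + 14x + 20)(x^2 + 40x + 42), pattern 2+2+2. No other pattern occurs in this range, so the set of observed cycle types is {6, 5+1, 4+1+1, 2+2+1+1, 3+3, 2+2+2}. The candidates containing elements of all these cycle types are PGL(2,5) (6T14) of order 120, S_6 (6T16) of order 720; the others are excluded. The observed types are precisely the cycle types that occur in PGL(2,5) (6T14) (apart from the identity). Each of the other remaining candidates has further cycle types, and by the Chebotarev density theorem the matching factorization patterns would occur for a proportion of primes equal to their share of the group: S_6 (6T16) additionally contains elements of type 4+2, 3+2+1, 3+1+1+1, 2+1+1+1+1 (265 of its 720 elements, about 37% of primes). None of the 21 primes tested shows any such pattern (for each of these groups the chance of that is below 10^-4), which rules them out. Hence G = PGL(2,5) (6T14), of order 120.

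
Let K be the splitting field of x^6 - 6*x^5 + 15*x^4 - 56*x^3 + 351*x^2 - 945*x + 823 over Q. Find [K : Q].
72

The degree of the splitting field over Q equals the order of the Galois group, so first determine the group. The polynomial f is an irreducible sextic over Q, so G = Gal(f/Q) is one of the 16 transitive subgroups 6T1, ..., 6T16 of S_6. The discriminant of f is -2200994196714027, which is not a perfect square, so G is not contained in A_6. The transitive groups of degree 6 not contained in A_6 are: C_6 (6T1, order 6), S_3 (6T2, order 6), D_6 (6T3, order 12), C_3 x S_3 (6T5, order 18), A_4 x C_2 (6T6, order 24), S_4 (6T8, order 24), S_3 x S_3 (6T9, order 36), S_4 x C_2 (6T11, order 48), (S_3 x S_3) : C_2 (6T13, order 72), PGL(2,5) (6T14, order 120), S_6 (6T16, order 720). By Dedekind's theorem, for a prime p not dividing disc(f) the degrees of the irreducible factors of f mod p form the cycle type of an element of G. Factoring f modulo the 25 such primes p <= 127 (skipping 3, 11, 13, 17, 43, 109, which divide the discriminant), each new pattern first appears at: mod 2: f = (x^6 + x^4 + x^2 + x + 1), pattern 6; mod 7: f = (x + 2)(x^2 + 3x + 6)(x^3 + 3x^2 + 2x + 5), pattern 3+2+1; mod 23: f = (x^2 + 19x + 20)(x^4 + 21x^3 + 10x^2 + x + 17), pattern 4+2; mod 31: f = (x + 12)(x + 26)(x^2 + 4x + 29)(x^2 + 14x + 19), pattern 2+2+1+1; mod 61: f = (x + 7)(x + 18)(x + 32)(x + 60)(x^2 + 60x + 56), pattern 2+1+1+1+1; mod 97: f = (x + 22)(x + 71)(x + 79)(x^3 + 16x^2 + 91x + 38), pattern 3+1+1+1; mod 113: f = (x^2 + 28x + 45)(x^2 + 93x + 4)(x^2 + 99x + 73), pattern 2+2+2; mod 127: f = (x^3 + 7x^2 + 106x + 7)(x^3 + 114x^2 + 45), pattern 3+3. No other pattern occurs in this range, so the set of observed cycle types is {6, 3+2+1, 4+2, 2+2+1+1, 2+1+1+1+1, 3+1+1+1, 2+2+2, 3+3}. The candidates containing elements of all these cycle types are (S_3 x S_3) : C_2 (6T13) of order 72, S_6 (6T16) of order 720; the others are excluded. The observed types are precisely the cycle types that occur in (S_3 x S_3) : C_2 (6T13) (apart from the identity). Each of the other remaining candidates has further cycle types, and by the Chebotarev density theorem the matching factorization patterns would occur for a proportion of primes equal to their share of the group: S_6 (6T16) additionally contains elements of type 5+1, 4+1+1 (234 of its 720 elements, about 32% of primes). None of the 25 primes tested shows any such pattern (for each of these groups the chance of that is below 10^-4), which rules them out. Hence G = (S_3 x S_3) : C_2 (6T13), of order 72. The Galois group (S_3 x S_3) : C_2 (6T13) has order 72, so the splitting field has degree 72 over Q.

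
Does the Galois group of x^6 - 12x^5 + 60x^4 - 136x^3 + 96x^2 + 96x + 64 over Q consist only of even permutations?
The polynomial is irreducible of degree 6 over Q. Its discriminant is -190210142896128, which is not a perfect square. A Galois group lies in the alternating group exactly when the discriminant is a square in Q, so the Galois group (C_3 x S_3) is not contained in A_6.

No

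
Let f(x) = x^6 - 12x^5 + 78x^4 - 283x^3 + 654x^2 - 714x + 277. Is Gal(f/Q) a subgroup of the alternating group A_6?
The polynomial is irreducible of degree 6 over Q. Its discriminant is -401254544639403, which is not a perfect square. A Galois group lies in the alternating group exactly when the discriminant is a square in Q, so the Galois group (C_3 x S_3) is not contained in A_6.

No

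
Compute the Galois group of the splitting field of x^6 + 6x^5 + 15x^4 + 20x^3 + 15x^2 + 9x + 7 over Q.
(S_3 x S_3) : C_2 (also written G72)

The polynomial f is an irreducible sextic over Q, so G = Gal(f/Q) is one of the 16 transitive subgroups 6T1, ..., 6T16 of S_6. The discriminant of f is -9059283, which is not a perfect square, so G is not contained in A_6. The transitive groups of degree 6 not contained in A_6 are: C_6 (6T1, order 6), S_3 (6T2, order 6), D_6 (6T3, order 12), C_3 x S_3 (6T5, order 18), A_4 x C_2 (6T6, order 24), S_4 (6T8, order 24), S_3 x S_3 (6T9, order 36), S_4 x C_2 (6T11, order 48), (S_3 x S_3) : C_2 (6T13, order 72), PGL(2,5) (6T14, order 120), S_6 (6T16, order 720). By Dedekind's theorem, for a prime p not dividing disc(f) the degrees of the irreducible factors of f mod p form the cycle type of an element of G. Factoring f modulo the 28 such primes p <= 127 (skipping 3, 17, 43, which divide the discriminant), each new pattern first appears at: mod 2: f = (x^6 + x^4 + x^2 + x + 1), pattern 6; mod 7: f = (x)(x^2 + 5x + 3)(x^3 + x^2 + 3), pattern 3+2+1; mod 11: f = (x^2 + 4x + 5)(x^4 + 2x^3 + 2x^2 + 2x + 8), pattern 4+2; mod 13: f = (x + 6)(x + 11)(x^2 + 3x + 5)(x^2 + 12x + 4), pattern 2+2+1+1; mod 61: f = (x + 3)(x + 5)(x + 11)(x + 22)(x^2 + 26x + 14), pattern 2+1+1+1+1; mod 97: f = (x + 11)(x + 13)(x + 50)(x^3 + 29x^2 + 18x + 24), pattern 3+1+1+1; mod 113: f = (x^2 + 6x + 15)(x^2 + 47x + 38)(x^2 + 66x + 24), pattern 2+2+2; mod 127: f = (x^3 + 42x^2 + 99x + 37)(x^3 + 91x^2 + 31x + 86), pattern 3+3. No other pattern occurs in this range, so the set of observed cycle types is {6, 3+2+1, 4+2, 2+2+1+1, 2+1+1+1+1, 3+1+1+1, 2+2+2, 3+3}. The candidates containing elements of all these cycle types are (S_3 x S_3) : C_2 (6T13) of order 72, S_6 (6T16) of order 720; the others are excluded. The observed types are precisely the cycle types that occur in (S_3 x S_3) : C_2 (6T13) (apart from the identity). Each of the other remaining candidates has further cycle types, and by the Chebotarev density theorem the matching factorization patterns would occur for a proportion of primes equal to their share of the group: S_6 (6T16) additionally contains elements of type 5+1, 4+1+1 (234 of its 720 elements, about 32% of primes). None of the 28 primes tested shows any such pattern (for each of these groups the chance of that is below 10^-4), which rules them out. Hence G = (S_3 x S_3) : C_2 (6T13), of order 72.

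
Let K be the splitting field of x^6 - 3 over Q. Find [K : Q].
12

The degree of the splitting field over Q equals the order of the Galois group, so first determine the group. The polynomial f is an irreducible sextic over Q, so G = Gal(f/Q) is one of the 16 transitive subgroups 6T1, ..., 6T16 of S_6. The discriminant of f is 11337408, which is not a perfect square, so G is not contained in A_6. The transitive groups of degree 6 not contained in A_6 are: C_6 (6T1, order 6), S_3 (6T2, order 6), D_6 (6T3, order 12), C_3 x S_3 (6T5, order 18), A_4 x C_2 (6T6, order 24), S_4 (6T8, order 24), S_3 x S_3 (6T9, order 36), S_4 x C_2 (6T11, order 48), (S_3 x S_3) : C_2 (6T13, order 72), PGL(2,5) (6T14, order 120), S_6 (6T16, order 720). By Dedekind's theorem, for a prime p not dividing disc(f) the degrees of the irreducible factors of f mod p form the cycle type of an element of G. Factoring f modulo the 79 such primes p <= 419 (skipping 2, 3, which divide the discriminant), each new pattern first appears at: mod 5: f = (x^2 + 3)(x^2 + 2x + 3)(x^2 + 3x + 3), pattern 2+2+2; mod 7: f = (x^6 + 4), pattern 6; mod 11: f = (x + 3)(x + 8)(x^2 + 3x + 9)(x^2 + 8x + 9), pattern 2+2+1+1; mod 13: f = (x^3 + 4)(x^3 + 9), pattern 3+3; mod 61: f = (x + 2)(x + 26)(x + 28)(x + 33)(x + 35)(x + 59), pattern 1+1+1+1+1+1. No other pattern occurs in this range, so the set of observed cycle types is {2+2+2, 6, 2+2+1+1, 3+3, 1+1+1+1+1+1}. The candidates containing elements of all these cycle types are D_6 (6T3) of order 12, A_4 x C_2 (6T6) of order 24, S_3 x S_3 (6T9) of order 36, S_4 x C_2 (6T11) of order 48, (S_3 x S_3) : C_2 (6T13) of order 72, PGL(2,5) (6T14) of order 120, S_6 (6T16) of order 720; the others are excluded. The observed types are precisely the cycle types that occur in D_6 (6T3). Each of the other remaining candidates has further cycle types, and by the Chebotarev density theorem the matching factorization patterns would occur for a proportion of primes equal to their share of the group: A_4 x C_2 (6T6) additionally contains elements of type 2+1+1+1+1 (3 of its 24 elements, about 12% of primes); S_3 x S_3 (6T9) additionally contains elements of type 3+1+1+1 (4 of its 36 elements, about 11% of primes); S_4 x C_2 (6T11) additionally contains elements of type 4+2, 4+1+1, 2+1+1+1+1 (15 of its 48 elements, about 31% of primes); (S_3 x S_3) : C_2 (6T13) additionally contains elements of type 4+2, 3+2+1, 3+1+1+1, 2+1+1+1+1 (40 of its 72 elements, about 56% of primes); PGL(2,5) (6T14) additionally contains elements of type 5+1, 4+1+1 (54 of its 120 elements, about 45% of primes); S_6 (6T16) additionally contains elements of type 5+1, 4+2, 4+1+1, 3+2+1, 3+1+1+1, 2+1+1+1+1 (499 of its 720 elements, about 69% of primes). None of the 79 primes tested shows any such pattern (for each of these groups the chance of that is below 10^-4), which rules them out. Hence G = D_6 (6T3), of order 12. The Galois group D_6 (6T3) has order 12, so the splitting field has degree 12 over Q.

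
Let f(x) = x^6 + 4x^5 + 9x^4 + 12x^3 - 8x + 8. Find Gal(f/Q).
The polynomial f is an irreducible sextic over Q, so G = Gal(f/Q) is one of the 16 transitive subgroups 6T1, ..., 6T16 of S_6. The discriminant of f is -16440967168, which is not a perfect square, so G is not contained in A_6. The transitive groups of degree 6 not contained in A_6 are: C_6 (6T1, order 6), S_3 (6T2, order 6), D_6 (6T3, order 12), C_3 x S_3 (6T5, order 18), A_4 x C_2 (6T6, order 24), S_4 (6T8, order 24), S_3 x S_3 (6T9, order 36), S_4 x C_2 (6T11, order 48), (S_3 x S_3) : C_2 (6T13, order 72), PGL(2,5) (6T14, order 120), S_6 (6T16, order 720). By Dedekind's theorem, for a prime p not dividing disc(f) the degrees of the irreducible factors of f mod p form the cycle type of an element of G. Factoring f modulo the 28 such primes p <= 113 (skipping 2, 37, which divide the discriminant), each new pattern first appears at: mod 3: f = (x^6 + x^5 + x + 2), pattern 6; mod 5: f = (x + 1)(x^2 + 2x + 4)(x^3 + x^2 + 2), pattern 3+2+1; mod 7: f = (x^2 + 4x + 5)(x^4 + 4x^2 + 3x + 3), pattern 4+2; mod 17: f = (x^3 + 7x^2 + 16x + 6)(x^3 + 14x^2 + 14x + 7), pattern 3+3; mod 19: f = (x^2 + 9x + 13)(x^2 + 15x + 9)(x^2 + 18x + 9), pattern 2+2+2; mod 41: f = (x + 5)(x + 7)(x + 17)(x^3 + 16x^2 + 3x + 16), pattern 3+1+1+1; mod 53: f = (x + 39)(x + 51)(x^2 + 12)(x^2 + 20x + 24), pattern 2+2+1+1; mod 113: f = (x + 21)(x + 26)(x + 72)(x + 90)(x^2 + 21x + 77), pattern 2+1+1+1+1. No other pattern occurs in this range, so the set of observed cycle types is {6, 3+2+1, 4+2, 3+3, 2+2+2, 3+1+1+1, 2+2+1+1, 2+1+1+1+1}. The candidates containing elements of all these cycle types are (S_3 x S_3) : C_2 (6T13) of order 72, S_6 (6T16) of order 720; the others are excluded. The observed types are precisely the cycle types that occur in (S_3 x S_3) : C_2 (6T13) (apart from the identity). Each of the other remaining candidates has further cycle types, and by the Chebotarev density theorem the matching factorization patterns would occur for a proportion of primes equal to their share of the group: S_6 (6T16) additionally contains elements of type 5+1, 4+1+1 (234 of its 720 elements, about 32% of primes). None of the 28 primes tested shows any such pattern (for each of these groups the chance of that is below 10^-4), which rules them out. Hence G = (S_3 x S_3) : C_2 (6T13), of order 72.

(S_3 x S_3) : C_2, the group 6T13 of order 72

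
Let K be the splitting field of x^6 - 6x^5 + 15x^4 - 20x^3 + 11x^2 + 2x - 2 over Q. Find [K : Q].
48

The degree of the splitting field over Q equals the order of the Galois group, so first determine the group. The polynomial f is an irreducible sextic over Q, so G = Gal(f/Q) is one of the 16 transitive subgroups 6T1, ..., 6T16 of S_6. The discriminant of f is -3356224, which is not a perfect square, so G is not contained in A_6. The transitive groups of degree 6 not contained in A_6 are: C_6 (6T1, order 6), S_3 (6T2, order 6), D_6 (6T3, order 12), C_3 x S_3 (6T5, order 18), A_4 x C_2 (6T6, order 24), S_4 (6T8, order 24), S_3 x S_3 (6T9, order 36), S_4 x C_2 (6T11, order 48), (S_3 x S_3) : C_2 (6T13, order 72), PGL(2,5) (6T14, order 120), S_6 (6T16, order 720). By Dedekind's theorem, for a prime p not dividing disc(f) the degrees of the irreducible factors of f mod p form the cycle type of an element of G. Factoring f modulo the 67 such primes p <= 347 (skipping 2, 229, which divide the discriminant), each new pattern first appears at: mod 3: f = (x^6 + x^3 + 2x^2 + 2x + 1), pattern 6; mod 5: f = (x^3 + 4x + 3)(x^3 + 4x^2 + x + 1), pattern 3+3; mod 7: f = (x + 1)(x + 4)(x^4 + 3x^3 + 3x^2 + 2x + 3), pattern 4+1+1; mod 13: f = (x^2 + 11x + 6)(x^4 + 9x^3 + x^2 + 6x + 4), pattern 4+2; mod 23: f = (x^2 + 3x + 14)(x^2 + 16x + 1)(x^2 + 21x + 13), pattern 2+2+2; mod 29: f = (x + 9)(x + 18)(x^2 + 26x + 9)(x^2 + 28x + 7), pattern 2+2+1+1; mod 193: f = (x + 5)(x + 43)(x + 93)(x + 98)(x + 148)(x + 186), pattern 1+1+1+1+1+1; mod 347: f = (x + 2)(x + 150)(x + 195)(x + 343)(x^2 + 345x + 256), pattern 2+1+1+1+1. No other pattern occurs in this range, so the set of observed cycle types is {6, 3+3, 4+1+1, 4+2, 2+2+2, 2+2+1+1, 1+1+1+1+1+1, 2+1+1+1+1}. The candidates containing elements of all these cycle types are S_4 x C_2 (6T11) of order 48, S_6 (6T16) of order 720; the others are excluded. The observed types are precisely the cycle types that occur in S_4 x C_2 (6T11). Each of the other remaining candidates has further cycle types, and by the Chebotarev density theorem the matching factorization patterns would occur for a proportion of primes equal to their share of the group: S_6 (6T16) additionally contains elements of type 5+1, 3+2+1, 3+1+1+1 (304 of its 720 elements, about 42% of primes). None of the 67 primes tested shows any such pattern (for each of these groups the chance of that is below 10^-4), which rules them out. Hence G = S_4 x C_2 (6T11), of order 48. The Galois group S_4 x C_2 (6T11) has order 48, so the splitting field has degree 48 over Q.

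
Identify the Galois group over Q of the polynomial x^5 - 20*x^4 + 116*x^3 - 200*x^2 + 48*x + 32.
The polynomial f is an irreducible quintic over Q, so G = Gal(f/Q) is a transitive subgroup of S_5: one of C_5 (5T1, order 5), D_5 (5T2, order 10), F_20 (5T3, order 20), A_5 (5T4, order 60) or S_5 (5T5, order 120). The discriminant of f is 8121314443264 = 2849792^2, a perfect square, so G is contained in A_5. The transitive groups of degree 5 contained in A_5 are: C_5 (5T1, order 5), D_5 (5T2, order 10), A_5 (5T4, order 60). By Dedekind's theorem, for a prime p not dividing disc(f) the degrees of the irreducible factors of f mod p form the cycle type of an element of G. Factoring f modulo the 14 such primes p <= 59 (skipping 2, 11, 23, which divide the discriminant), each new pattern first appears at: mod 3: f = (x^5 + x^4 + 2x^3 + x^2 + 2), pattern 5; mod 43: f = (x + 17)(x + 19)(x + 22)(x + 23)(x + 28), pattern 1+1+1+1+1. No other pattern occurs in this range, so the set of observed cycle types is {5, 1+1+1+1+1}. The candidates containing elements of all these cycle types are C_5 (5T1) of order 5, D_5 (5T2) of order 10, A_5 (5T4) of order 60; the others are excluded. The observed types are precisely the cycle types that occur in C_5 (5T1). Each of the other remaining candidates has further cycle types, and by the Chebotarev density theorem the matching factorization patterns would occur for a proportion of primes equal to their share of the group: D_5 (5T2) additionally contains elements of type 2+2+1 (5 of its 10 elements, about 50% of primes); A_5 (5T4) additionally contains elements of type 3+1+1, 2+2+1 (35 of its 60 elements, about 58% of primes). None of the 14 primes tested shows any such pattern (for each of these groups the chance of that is below 10^-4), which rules them out. Hence G = C_5 (5T1), of order 5.

C_5, the cyclic group of order 5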